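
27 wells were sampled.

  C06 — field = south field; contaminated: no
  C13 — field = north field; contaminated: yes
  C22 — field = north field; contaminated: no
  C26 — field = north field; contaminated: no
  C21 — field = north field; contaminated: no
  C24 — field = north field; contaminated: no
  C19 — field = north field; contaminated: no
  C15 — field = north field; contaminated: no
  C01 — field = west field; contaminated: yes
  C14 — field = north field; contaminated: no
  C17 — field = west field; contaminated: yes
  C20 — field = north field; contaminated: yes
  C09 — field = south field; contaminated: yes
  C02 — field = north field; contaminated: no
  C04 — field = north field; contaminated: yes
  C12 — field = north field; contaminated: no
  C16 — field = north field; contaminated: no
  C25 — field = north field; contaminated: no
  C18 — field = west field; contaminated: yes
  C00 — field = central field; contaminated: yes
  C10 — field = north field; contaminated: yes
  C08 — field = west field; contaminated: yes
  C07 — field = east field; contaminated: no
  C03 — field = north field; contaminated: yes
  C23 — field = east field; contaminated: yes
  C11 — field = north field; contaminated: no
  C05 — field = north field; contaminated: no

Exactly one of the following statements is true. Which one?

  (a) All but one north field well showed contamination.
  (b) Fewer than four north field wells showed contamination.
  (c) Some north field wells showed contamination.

(c)

|A| = 18, |A ∩ B| = 5, |A ∖ B| = 13.
(a) requires |A ∖ B| = 1: false.
(b) requires |A ∩ B| < 4: false.
(c) requires A ∩ B ≠ ∅ (|A ∩ B| ≥ 1): true.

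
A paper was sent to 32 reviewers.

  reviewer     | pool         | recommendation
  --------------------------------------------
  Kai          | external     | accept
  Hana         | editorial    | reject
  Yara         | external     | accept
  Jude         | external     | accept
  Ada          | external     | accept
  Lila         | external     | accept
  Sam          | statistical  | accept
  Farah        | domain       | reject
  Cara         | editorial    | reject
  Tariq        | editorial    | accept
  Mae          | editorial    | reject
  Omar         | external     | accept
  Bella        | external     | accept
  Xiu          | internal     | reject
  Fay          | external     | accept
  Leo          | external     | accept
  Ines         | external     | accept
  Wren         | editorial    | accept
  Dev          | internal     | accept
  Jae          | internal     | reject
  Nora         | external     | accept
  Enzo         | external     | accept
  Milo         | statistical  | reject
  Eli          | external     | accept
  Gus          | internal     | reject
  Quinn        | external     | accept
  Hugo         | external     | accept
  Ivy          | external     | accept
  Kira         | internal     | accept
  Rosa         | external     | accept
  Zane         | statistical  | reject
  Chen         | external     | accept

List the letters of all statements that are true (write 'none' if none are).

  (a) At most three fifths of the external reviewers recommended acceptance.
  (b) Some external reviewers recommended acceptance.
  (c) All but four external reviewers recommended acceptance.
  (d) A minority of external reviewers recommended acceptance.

|A| = 18, |A ∩ B| = 18, |A ∖ B| = 0.
(a) |A ∩ B| / |A| ≤ 3/5: fails.
(b) A ∩ B ≠ ∅ (|A ∩ B| ≥ 1): holds.
(c) |A ∖ B| = 4: fails.
(d) |A ∩ B| < |A ∖ B|: fails.

(b)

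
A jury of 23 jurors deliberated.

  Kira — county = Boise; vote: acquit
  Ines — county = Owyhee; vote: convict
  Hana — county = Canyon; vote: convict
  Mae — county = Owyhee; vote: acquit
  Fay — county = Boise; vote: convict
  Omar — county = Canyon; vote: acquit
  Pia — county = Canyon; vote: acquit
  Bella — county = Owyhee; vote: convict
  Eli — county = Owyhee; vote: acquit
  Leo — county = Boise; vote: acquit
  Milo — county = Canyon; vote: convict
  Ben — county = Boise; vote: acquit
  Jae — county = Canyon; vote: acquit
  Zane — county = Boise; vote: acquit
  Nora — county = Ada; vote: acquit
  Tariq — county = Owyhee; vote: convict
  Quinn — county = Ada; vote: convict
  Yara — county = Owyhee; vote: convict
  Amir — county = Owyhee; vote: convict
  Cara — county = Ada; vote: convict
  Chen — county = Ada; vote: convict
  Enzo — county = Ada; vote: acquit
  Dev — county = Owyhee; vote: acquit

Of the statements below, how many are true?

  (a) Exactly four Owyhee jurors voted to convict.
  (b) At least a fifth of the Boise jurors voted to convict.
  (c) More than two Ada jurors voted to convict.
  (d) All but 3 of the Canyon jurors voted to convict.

(a) Owyhee: |A| = 8, |A ∩ B| = 5; needs |A ∩ B| = 4 — false.
(b) Boise: |A| = 5, |A ∩ B| = 1; needs |A ∩ B| / |A| ≥ 1/5 — true.
(c) Ada: |A| = 5, |A ∩ B| = 3; needs |A ∩ B| > 2 — true.
(d) Canyon: |A| = 5, |A ∩ B| = 2; needs |A ∖ B| = 3 — true.

3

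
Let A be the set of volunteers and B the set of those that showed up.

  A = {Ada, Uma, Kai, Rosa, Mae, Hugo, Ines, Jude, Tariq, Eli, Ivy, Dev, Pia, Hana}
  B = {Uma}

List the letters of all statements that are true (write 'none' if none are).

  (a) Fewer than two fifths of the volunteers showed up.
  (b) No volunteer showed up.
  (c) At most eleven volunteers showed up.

(a), (c)

|A| = 14, |A ∩ B| = 1, |A ∖ B| = 13.
(a) |A ∩ B| / |A| < 2/5: holds.
(b) A ∩ B = ∅ (|A ∩ B| = 0): fails.
(c) |A ∩ B| ≤ 11: holds.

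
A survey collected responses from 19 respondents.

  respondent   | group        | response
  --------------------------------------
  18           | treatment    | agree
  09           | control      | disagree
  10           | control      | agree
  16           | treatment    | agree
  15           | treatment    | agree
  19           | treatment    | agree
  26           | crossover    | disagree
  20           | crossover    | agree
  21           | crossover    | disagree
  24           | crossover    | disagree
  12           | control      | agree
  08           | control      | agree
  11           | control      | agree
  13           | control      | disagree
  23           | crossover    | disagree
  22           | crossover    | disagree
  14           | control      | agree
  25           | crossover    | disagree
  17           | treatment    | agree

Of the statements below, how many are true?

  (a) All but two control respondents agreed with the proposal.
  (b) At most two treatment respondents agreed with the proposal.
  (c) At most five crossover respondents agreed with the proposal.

(a) control: |A| = 7, |A ∩ B| = 5; needs |A ∖ B| = 2 — true.
(b) treatment: |A| = 5, |A ∩ B| = 5; needs |A ∩ B| ≤ 2 — false.
(c) crossover: |A| = 7, |A ∩ B| = 1; needs |A ∩ B| ≤ 5 — true.

2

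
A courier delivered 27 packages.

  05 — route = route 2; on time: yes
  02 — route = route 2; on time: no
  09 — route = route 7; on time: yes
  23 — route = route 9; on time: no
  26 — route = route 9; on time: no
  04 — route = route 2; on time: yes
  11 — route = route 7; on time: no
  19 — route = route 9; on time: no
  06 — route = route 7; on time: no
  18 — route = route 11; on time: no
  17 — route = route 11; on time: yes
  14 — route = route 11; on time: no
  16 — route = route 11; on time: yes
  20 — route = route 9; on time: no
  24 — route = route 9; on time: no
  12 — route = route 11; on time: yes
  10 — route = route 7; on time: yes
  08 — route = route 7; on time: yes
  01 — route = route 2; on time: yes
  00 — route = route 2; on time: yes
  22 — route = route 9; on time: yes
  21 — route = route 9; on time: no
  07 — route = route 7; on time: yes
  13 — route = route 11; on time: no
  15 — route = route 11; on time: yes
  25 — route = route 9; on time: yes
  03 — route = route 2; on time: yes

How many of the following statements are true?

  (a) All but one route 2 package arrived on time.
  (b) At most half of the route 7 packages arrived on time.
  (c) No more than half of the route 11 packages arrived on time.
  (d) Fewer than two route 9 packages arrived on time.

1

(a) route 2: |A| = 6, |A ∩ B| = 5; needs |A ∖ B| = 1 — true.
(b) route 7: |A| = 6, |A ∩ B| = 4; needs |A ∩ B| ≤ |A ∖ B| — false.
(c) route 11: |A| = 7, |A ∩ B| = 4; needs |A ∩ B| ≤ |A ∖ B| — false.
(d) route 9: |A| = 8, |A ∩ B| = 2; needs |A ∩ B| < 2 — false.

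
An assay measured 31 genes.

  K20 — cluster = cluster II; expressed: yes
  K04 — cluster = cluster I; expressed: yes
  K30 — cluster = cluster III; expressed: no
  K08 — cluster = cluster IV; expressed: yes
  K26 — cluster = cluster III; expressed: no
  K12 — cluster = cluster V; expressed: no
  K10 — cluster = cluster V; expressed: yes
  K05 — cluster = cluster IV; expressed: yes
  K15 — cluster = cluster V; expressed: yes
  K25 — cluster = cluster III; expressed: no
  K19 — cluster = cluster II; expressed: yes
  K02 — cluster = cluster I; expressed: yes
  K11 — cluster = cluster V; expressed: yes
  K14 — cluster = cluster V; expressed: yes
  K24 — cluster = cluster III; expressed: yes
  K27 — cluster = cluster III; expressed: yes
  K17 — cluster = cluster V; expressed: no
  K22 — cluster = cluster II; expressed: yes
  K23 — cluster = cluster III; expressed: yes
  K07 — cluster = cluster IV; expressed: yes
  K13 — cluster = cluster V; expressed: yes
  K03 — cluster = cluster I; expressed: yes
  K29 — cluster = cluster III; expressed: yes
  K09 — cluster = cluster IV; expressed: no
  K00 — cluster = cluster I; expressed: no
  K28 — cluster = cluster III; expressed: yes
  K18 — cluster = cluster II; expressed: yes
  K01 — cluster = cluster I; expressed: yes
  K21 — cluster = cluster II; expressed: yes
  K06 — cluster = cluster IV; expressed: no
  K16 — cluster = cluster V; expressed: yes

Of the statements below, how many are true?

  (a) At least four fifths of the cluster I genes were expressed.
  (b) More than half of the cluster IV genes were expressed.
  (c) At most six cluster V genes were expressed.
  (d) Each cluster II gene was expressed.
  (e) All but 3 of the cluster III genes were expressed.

5

(a) cluster I: |A| = 5, |A ∩ B| = 4; needs |A ∩ B| / |A| ≥ 4/5 — true.
(b) cluster IV: |A| = 5, |A ∩ B| = 3; needs |A ∩ B| > |A ∖ B| — true.
(c) cluster V: |A| = 8, |A ∩ B| = 6; needs |A ∩ B| ≤ 6 — true.
(d) cluster II: |A| = 5, |A ∩ B| = 5; needs A ⊆ B, i.e. every element of A is in B (|A ∖ B| = 0) — true.
(e) cluster III: |A| = 8, |A ∩ B| = 5; needs |A ∖ B| = 3 — true.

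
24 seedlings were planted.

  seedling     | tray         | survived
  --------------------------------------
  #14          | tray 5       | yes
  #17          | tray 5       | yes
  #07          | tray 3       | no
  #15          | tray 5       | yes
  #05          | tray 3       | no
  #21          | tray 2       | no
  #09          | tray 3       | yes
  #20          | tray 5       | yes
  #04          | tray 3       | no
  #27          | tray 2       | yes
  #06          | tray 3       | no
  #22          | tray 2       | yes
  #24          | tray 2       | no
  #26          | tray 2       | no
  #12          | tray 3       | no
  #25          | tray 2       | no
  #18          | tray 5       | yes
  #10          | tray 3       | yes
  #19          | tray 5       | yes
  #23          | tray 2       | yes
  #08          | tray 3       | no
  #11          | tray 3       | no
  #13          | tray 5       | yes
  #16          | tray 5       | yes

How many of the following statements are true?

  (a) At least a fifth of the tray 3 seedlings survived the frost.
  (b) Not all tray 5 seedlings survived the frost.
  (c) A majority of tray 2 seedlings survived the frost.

1

(a) tray 3: |A| = 9, |A ∩ B| = 2; needs |A ∩ B| / |A| ≥ 1/5 — true.
(b) tray 5: |A| = 8, |A ∩ B| = 8; needs A ⊄ B (|A ∖ B| ≥ 1) — false.
(c) tray 2: |A| = 7, |A ∩ B| = 3; needs |A ∩ B| > |A ∖ B| — false.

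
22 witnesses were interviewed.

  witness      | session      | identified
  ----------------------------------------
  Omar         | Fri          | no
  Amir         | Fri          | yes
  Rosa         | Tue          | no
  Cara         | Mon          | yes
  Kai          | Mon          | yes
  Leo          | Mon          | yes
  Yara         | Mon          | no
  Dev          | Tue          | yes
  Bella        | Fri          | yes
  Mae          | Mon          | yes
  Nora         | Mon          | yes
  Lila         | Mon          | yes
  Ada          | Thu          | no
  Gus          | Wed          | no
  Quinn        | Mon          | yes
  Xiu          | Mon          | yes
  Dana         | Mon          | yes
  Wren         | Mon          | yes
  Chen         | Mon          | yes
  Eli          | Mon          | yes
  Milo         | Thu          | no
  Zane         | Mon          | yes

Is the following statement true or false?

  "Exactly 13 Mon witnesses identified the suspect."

'Exactly 13 Mon witnesses identified the suspect' holds iff |A ∩ B| = 13.
A (the restrictor) = {Cara, Kai, Leo, Yara, Mae, Nora, Lila, Quinn, Xiu, Dana, Wren, Chen, Eli, Zane}, |A| = 14.
A ∩ B = {Cara, Kai, Leo, Mae, Nora, Lila, Quinn, Xiu, Dana, Wren, Chen, Eli, Zane}, so |A ∩ B| = 13.
|A ∩ B| = 13, so the statement is true.

True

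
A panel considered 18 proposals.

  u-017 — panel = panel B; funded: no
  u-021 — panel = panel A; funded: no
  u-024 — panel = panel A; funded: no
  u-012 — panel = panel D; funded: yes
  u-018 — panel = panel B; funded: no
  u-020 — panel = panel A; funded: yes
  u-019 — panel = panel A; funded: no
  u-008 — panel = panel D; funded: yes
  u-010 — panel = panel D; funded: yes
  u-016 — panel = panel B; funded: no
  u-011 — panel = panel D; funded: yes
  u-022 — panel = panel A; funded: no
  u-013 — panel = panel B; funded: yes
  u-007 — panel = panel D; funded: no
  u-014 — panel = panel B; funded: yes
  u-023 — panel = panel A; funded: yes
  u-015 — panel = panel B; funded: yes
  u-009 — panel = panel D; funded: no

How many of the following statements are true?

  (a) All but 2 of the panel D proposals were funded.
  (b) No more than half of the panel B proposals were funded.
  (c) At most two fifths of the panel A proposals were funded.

3

(a) panel D: |A| = 6, |A ∩ B| = 4; needs |A ∖ B| = 2 — true.
(b) panel B: |A| = 6, |A ∩ B| = 3; needs |A ∩ B| ≤ |A ∖ B| — true.
(c) panel A: |A| = 6, |A ∩ B| = 2; needs |A ∩ B| / |A| ≤ 2/5 — true.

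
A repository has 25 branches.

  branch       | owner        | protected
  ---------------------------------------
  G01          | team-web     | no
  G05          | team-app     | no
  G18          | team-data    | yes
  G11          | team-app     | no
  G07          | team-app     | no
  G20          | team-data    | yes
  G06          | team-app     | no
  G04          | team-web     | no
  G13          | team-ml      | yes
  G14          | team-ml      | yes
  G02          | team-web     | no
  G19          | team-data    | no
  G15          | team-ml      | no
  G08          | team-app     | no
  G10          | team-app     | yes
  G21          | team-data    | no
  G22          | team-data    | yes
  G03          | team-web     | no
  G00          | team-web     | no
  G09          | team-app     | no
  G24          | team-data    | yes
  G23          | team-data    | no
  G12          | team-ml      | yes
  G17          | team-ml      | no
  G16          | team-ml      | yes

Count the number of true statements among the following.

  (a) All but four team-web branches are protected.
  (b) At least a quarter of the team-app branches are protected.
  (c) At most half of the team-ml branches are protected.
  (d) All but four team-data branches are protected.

0

(a) team-web: |A| = 5, |A ∩ B| = 0; needs |A ∖ B| = 4 — false.
(b) team-app: |A| = 7, |A ∩ B| = 1; needs |A ∩ B| / |A| ≥ 1/4 — false.
(c) team-ml: |A| = 6, |A ∩ B| = 4; needs |A ∩ B| ≤ |A ∖ B| — false.
(d) team-data: |A| = 7, |A ∩ B| = 4; needs |A ∖ B| = 4 — false.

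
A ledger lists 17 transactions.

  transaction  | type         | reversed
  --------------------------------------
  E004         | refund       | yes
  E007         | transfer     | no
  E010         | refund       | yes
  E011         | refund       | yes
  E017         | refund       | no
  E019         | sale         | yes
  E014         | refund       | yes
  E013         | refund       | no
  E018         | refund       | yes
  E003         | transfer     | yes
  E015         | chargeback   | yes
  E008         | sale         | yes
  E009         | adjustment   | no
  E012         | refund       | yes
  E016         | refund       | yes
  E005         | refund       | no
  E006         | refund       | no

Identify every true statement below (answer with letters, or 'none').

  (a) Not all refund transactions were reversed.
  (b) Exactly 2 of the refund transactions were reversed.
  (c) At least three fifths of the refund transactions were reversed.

|A| = 11, |A ∩ B| = 7, |A ∖ B| = 4.
(a) A ⊄ B (|A ∖ B| ≥ 1): holds.
(b) |A ∩ B| = 2: fails.
(c) |A ∩ B| / |A| ≥ 3/5: holds.

(a), (c)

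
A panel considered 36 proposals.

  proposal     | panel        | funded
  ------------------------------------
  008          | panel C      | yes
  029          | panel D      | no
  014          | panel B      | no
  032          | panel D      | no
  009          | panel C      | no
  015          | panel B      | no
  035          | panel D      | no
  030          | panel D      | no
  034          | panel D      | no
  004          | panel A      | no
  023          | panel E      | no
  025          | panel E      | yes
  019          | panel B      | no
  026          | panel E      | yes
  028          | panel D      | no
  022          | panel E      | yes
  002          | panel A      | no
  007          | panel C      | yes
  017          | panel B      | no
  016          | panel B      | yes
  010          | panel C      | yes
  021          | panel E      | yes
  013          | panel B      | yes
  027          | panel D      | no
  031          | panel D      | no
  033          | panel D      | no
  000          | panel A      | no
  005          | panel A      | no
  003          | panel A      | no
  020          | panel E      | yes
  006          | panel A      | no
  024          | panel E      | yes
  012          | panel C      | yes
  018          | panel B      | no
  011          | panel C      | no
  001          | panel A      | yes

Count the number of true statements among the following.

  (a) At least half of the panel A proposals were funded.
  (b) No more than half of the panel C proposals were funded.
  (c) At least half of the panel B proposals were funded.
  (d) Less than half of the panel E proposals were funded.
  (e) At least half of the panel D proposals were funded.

(a) panel A: |A| = 7, |A ∩ B| = 1; needs |A ∩ B| ≥ |A ∖ B| — false.
(b) panel C: |A| = 6, |A ∩ B| = 4; needs |A ∩ B| ≤ |A ∖ B| — false.
(c) panel B: |A| = 7, |A ∩ B| = 2; needs |A ∩ B| ≥ |A ∖ B| — false.
(d) panel E: |A| = 7, |A ∩ B| = 6; needs |A ∩ B| < |A ∖ B| — false.
(e) panel D: |A| = 9, |A ∩ B| = 0; needs |A ∩ B| ≥ |A ∖ B| — false.

0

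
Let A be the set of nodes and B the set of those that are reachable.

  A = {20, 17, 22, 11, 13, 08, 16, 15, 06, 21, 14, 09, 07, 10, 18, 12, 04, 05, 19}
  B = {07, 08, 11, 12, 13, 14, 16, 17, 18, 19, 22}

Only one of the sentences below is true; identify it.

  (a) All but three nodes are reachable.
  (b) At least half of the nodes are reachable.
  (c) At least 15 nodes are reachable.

|A| = 19, |A ∩ B| = 11, |A ∖ B| = 8.
(a) requires |A ∖ B| = 3: false.
(b) requires |A ∩ B| ≥ |A ∖ B|: true.
(c) requires |A ∩ B| ≥ 15: false.

(b)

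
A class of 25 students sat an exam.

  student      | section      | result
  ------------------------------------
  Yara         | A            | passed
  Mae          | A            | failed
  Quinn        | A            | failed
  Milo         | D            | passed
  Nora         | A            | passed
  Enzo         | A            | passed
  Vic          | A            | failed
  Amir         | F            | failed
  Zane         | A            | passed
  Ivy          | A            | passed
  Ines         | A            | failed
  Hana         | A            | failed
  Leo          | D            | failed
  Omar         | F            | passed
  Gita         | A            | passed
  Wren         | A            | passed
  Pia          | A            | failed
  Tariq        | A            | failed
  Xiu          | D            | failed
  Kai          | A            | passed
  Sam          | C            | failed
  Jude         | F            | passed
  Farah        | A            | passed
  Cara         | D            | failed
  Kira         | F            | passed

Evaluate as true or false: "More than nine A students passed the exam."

False

The determiner here denotes the relation: |A ∩ B| > 9.
|A| = 16, |A ∩ B| = 9, |A ∖ B| = 7.
|A ∩ B| = 9, so the statement is false.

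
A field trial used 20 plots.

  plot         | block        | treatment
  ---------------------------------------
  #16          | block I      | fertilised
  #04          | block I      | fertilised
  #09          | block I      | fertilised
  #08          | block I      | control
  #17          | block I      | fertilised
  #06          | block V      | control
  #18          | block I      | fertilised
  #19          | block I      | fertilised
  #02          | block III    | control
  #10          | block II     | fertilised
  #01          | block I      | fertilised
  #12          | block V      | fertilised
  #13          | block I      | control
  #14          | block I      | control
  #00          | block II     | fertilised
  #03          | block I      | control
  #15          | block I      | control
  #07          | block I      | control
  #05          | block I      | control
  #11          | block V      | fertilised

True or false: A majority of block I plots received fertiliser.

The determiner here denotes the relation: |A ∩ B| > |A ∖ B|.
A (the restrictor) = {#16, #04, #09, #08, #17, #18, #19, #01, #13, #14, #03, #15, #07, #05}, |A| = 14.
A ∩ B = {#16, #04, #09, #17, #18, #19, #01}, so |A ∩ B| = 7.
A ∖ B = {#08, #13, #14, #03, #15, #07, #05}, so |A ∖ B| = 7.
7 = 7, so the statement is false.

False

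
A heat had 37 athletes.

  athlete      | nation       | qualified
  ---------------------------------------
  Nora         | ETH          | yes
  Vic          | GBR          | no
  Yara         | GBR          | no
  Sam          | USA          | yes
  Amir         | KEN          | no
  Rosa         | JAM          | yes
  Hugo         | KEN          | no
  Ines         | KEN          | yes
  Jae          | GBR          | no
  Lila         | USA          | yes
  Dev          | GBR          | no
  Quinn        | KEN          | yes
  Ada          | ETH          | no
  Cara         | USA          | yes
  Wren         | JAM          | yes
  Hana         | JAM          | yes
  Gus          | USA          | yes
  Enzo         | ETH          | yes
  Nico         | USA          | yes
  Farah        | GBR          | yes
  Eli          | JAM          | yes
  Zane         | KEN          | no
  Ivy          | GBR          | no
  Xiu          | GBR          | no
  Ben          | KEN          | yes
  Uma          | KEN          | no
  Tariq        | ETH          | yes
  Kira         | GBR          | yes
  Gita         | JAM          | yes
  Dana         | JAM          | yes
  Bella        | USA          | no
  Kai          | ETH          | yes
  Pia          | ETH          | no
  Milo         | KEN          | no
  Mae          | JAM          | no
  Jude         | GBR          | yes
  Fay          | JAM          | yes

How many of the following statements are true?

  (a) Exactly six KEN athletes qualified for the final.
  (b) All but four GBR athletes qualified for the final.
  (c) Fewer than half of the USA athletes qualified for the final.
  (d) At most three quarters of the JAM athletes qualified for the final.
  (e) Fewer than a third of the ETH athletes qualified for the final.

0

(a) KEN: |A| = 8, |A ∩ B| = 3; needs |A ∩ B| = 6 — false.
(b) GBR: |A| = 9, |A ∩ B| = 3; needs |A ∖ B| = 4 — false.
(c) USA: |A| = 6, |A ∩ B| = 5; needs |A ∩ B| < |A ∖ B| — false.
(d) JAM: |A| = 8, |A ∩ B| = 7; needs |A ∩ B| / |A| ≤ 3/4 — false.
(e) ETH: |A| = 6, |A ∩ B| = 4; needs |A ∩ B| / |A| < 1/3 — false.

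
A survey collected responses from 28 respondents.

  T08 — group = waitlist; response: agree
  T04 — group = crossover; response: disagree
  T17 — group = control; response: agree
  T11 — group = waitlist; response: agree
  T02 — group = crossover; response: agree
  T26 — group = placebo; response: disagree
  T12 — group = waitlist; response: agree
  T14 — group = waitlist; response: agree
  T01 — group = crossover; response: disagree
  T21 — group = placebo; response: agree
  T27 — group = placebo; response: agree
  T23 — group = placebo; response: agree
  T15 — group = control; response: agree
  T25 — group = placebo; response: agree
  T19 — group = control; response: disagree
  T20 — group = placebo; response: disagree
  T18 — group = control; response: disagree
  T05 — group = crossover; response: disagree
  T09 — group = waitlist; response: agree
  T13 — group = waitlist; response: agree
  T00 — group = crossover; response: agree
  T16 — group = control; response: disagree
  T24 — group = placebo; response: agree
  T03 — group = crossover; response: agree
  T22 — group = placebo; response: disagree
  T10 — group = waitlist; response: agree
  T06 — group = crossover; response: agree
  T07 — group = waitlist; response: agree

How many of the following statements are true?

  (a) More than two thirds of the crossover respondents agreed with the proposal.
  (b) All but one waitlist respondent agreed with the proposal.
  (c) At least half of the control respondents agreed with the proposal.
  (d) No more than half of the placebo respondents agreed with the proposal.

(a) crossover: |A| = 7, |A ∩ B| = 4; needs |A ∩ B| / |A| > 2/3 — false.
(b) waitlist: |A| = 8, |A ∩ B| = 8; needs |A ∖ B| = 1 — false.
(c) control: |A| = 5, |A ∩ B| = 2; needs |A ∩ B| ≥ |A ∖ B| — false.
(d) placebo: |A| = 8, |A ∩ B| = 5; needs |A ∩ B| ≤ |A ∖ B| — false.

0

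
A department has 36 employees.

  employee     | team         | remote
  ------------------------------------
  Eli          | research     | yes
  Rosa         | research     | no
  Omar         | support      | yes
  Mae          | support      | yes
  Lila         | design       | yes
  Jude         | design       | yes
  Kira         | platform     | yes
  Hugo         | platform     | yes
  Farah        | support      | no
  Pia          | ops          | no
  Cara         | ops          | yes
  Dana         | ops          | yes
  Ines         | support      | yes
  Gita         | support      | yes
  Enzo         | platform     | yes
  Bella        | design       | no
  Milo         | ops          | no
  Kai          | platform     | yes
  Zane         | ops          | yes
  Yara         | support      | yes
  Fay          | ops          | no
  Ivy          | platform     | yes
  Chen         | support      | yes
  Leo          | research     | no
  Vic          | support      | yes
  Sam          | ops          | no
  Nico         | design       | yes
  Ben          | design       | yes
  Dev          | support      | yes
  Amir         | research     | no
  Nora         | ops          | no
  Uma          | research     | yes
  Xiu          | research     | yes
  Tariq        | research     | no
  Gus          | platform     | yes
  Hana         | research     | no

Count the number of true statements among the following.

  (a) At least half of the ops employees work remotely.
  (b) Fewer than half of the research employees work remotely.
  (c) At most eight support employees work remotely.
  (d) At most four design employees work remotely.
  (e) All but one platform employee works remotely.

3

(a) ops: |A| = 8, |A ∩ B| = 3; needs |A ∩ B| ≥ |A ∖ B| — false.
(b) research: |A| = 8, |A ∩ B| = 3; needs |A ∩ B| < |A ∖ B| — true.
(c) support: |A| = 9, |A ∩ B| = 8; needs |A ∩ B| ≤ 8 — true.
(d) design: |A| = 5, |A ∩ B| = 4; needs |A ∩ B| ≤ 4 — true.
(e) platform: |A| = 6, |A ∩ B| = 6; needs |A ∖ B| = 1 — false.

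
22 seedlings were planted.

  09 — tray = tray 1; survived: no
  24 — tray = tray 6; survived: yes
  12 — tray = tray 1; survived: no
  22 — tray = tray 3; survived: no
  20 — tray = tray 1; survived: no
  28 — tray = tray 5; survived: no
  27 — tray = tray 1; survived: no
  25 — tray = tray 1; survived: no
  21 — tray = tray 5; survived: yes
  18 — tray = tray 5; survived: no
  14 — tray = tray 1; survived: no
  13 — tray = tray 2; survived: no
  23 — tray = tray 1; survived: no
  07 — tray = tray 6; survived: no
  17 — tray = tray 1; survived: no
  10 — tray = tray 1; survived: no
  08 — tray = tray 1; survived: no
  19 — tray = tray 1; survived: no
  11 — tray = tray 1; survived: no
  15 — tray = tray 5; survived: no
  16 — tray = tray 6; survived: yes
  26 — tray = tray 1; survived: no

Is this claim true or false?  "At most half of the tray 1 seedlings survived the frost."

The determiner here denotes the relation: |A ∩ B| ≤ |A ∖ B|.
A (the restrictor) = {09, 12, 20, 27, 25, 14, 23, 17, 10, 08, 19, 11, 26}, |A| = 13.
A ∩ B = {}, so |A ∩ B| = 0.
A ∖ B = {09, 12, 20, 27, 25, 14, 23, 17, 10, 08, 19, 11, 26}, so |A ∖ B| = 13.
0 < 13, so the statement is true.

True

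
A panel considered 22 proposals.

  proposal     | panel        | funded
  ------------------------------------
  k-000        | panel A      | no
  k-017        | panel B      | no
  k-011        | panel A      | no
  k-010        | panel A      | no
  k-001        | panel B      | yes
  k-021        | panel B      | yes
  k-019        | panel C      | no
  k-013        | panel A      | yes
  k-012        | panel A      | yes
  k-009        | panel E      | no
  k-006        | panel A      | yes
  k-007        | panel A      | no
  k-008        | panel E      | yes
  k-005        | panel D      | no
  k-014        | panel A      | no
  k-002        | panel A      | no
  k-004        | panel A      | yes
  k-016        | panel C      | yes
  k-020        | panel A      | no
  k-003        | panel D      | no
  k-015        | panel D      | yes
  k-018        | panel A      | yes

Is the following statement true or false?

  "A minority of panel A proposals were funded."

True

'A minority of panel A proposals were funded' holds iff |A ∩ B| < |A ∖ B|.
A (the restrictor) = {k-000, k-011, k-010, k-013, k-012, k-006, k-007, k-014, k-002, k-004, k-020, k-018}, |A| = 12.
A ∩ B = {k-013, k-012, k-006, k-004, k-018}, so |A ∩ B| = 5.
A ∖ B = {k-000, k-011, k-010, k-007, k-014, k-002, k-020}, so |A ∖ B| = 7.
5 < 7, so the statement is true.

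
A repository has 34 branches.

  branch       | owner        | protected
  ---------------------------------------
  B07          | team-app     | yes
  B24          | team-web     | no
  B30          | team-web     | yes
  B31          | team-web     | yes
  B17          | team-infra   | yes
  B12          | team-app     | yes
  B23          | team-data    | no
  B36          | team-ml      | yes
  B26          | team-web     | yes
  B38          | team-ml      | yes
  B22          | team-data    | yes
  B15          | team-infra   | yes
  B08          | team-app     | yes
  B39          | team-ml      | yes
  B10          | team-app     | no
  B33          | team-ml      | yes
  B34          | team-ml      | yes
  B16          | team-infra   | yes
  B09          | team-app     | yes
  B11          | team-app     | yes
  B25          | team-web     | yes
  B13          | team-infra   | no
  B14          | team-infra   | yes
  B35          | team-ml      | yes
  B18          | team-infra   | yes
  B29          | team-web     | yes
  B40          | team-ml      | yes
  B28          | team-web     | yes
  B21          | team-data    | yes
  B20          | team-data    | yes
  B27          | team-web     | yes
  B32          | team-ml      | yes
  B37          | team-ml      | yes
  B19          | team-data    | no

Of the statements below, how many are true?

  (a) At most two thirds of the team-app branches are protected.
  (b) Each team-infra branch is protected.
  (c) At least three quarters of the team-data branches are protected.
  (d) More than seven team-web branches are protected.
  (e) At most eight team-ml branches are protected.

(a) team-app: |A| = 6, |A ∩ B| = 5; needs |A ∩ B| / |A| ≤ 2/3 — false.
(b) team-infra: |A| = 6, |A ∩ B| = 5; needs A ⊆ B, i.e. every element of A is in B (|A ∖ B| = 0) — false.
(c) team-data: |A| = 5, |A ∩ B| = 3; needs |A ∩ B| / |A| ≥ 3/4 — false.
(d) team-web: |A| = 8, |A ∩ B| = 7; needs |A ∩ B| > 7 — false.
(e) team-ml: |A| = 9, |A ∩ B| = 9; needs |A ∩ B| ≤ 8 — false.

0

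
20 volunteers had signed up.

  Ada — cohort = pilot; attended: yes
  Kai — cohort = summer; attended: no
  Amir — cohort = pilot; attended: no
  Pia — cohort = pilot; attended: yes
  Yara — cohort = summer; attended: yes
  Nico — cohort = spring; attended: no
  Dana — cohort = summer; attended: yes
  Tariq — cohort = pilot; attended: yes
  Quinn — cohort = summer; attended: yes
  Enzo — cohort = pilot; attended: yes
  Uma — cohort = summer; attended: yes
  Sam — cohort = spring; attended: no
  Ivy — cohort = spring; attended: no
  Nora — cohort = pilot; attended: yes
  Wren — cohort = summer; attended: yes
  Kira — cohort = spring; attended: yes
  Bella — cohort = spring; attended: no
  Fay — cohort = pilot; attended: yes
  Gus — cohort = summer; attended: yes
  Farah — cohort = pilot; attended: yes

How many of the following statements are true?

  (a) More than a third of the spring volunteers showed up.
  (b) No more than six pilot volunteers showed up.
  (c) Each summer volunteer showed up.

(a) spring: |A| = 5, |A ∩ B| = 1; needs |A ∩ B| / |A| > 1/3 — false.
(b) pilot: |A| = 8, |A ∩ B| = 7; needs |A ∩ B| ≤ 6 — false.
(c) summer: |A| = 7, |A ∩ B| = 6; needs A ⊆ B, i.e. every element of A is in B (|A ∖ B| = 0) — false.

0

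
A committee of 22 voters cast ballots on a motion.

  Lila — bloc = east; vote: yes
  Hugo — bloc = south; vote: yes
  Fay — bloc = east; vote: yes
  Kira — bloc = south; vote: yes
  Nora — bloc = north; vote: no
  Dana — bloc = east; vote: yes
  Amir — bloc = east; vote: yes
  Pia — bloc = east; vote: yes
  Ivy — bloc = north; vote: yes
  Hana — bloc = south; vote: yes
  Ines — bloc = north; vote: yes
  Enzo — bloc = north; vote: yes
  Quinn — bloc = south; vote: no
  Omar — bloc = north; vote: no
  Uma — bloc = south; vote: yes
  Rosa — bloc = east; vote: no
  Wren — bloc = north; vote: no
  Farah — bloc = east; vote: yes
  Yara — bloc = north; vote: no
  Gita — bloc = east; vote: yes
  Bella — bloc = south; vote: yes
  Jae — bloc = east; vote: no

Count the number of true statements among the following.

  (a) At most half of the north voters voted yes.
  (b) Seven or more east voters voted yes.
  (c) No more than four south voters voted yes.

(a) north: |A| = 7, |A ∩ B| = 3; needs |A ∩ B| ≤ |A ∖ B| — true.
(b) east: |A| = 9, |A ∩ B| = 7; needs |A ∩ B| ≥ 7 — true.
(c) south: |A| = 6, |A ∩ B| = 5; needs |A ∩ B| ≤ 4 — false.

2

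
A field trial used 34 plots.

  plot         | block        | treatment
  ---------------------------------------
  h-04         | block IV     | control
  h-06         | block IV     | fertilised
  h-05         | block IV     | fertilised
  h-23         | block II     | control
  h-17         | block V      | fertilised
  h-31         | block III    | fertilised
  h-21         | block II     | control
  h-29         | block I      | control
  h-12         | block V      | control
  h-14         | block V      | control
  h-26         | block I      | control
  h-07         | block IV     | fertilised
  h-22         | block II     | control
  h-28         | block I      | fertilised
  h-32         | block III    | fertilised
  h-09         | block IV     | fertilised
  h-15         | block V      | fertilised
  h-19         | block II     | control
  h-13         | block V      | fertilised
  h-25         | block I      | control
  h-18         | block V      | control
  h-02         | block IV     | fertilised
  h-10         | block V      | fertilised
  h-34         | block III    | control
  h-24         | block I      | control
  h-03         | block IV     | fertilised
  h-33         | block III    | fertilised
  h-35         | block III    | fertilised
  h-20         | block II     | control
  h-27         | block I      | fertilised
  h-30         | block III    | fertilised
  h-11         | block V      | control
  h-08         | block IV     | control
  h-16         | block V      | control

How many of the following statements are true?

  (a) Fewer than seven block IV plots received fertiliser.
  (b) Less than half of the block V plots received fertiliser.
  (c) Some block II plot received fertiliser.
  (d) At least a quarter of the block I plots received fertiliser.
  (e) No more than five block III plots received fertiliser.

(a) block IV: |A| = 8, |A ∩ B| = 6; needs |A ∩ B| < 7 — true.
(b) block V: |A| = 9, |A ∩ B| = 4; needs |A ∩ B| < |A ∖ B| — true.
(c) block II: |A| = 5, |A ∩ B| = 0; needs A ∩ B ≠ ∅ (|A ∩ B| ≥ 1) — false.
(d) block I: |A| = 6, |A ∩ B| = 2; needs |A ∩ B| / |A| ≥ 1/4 — true.
(e) block III: |A| = 6, |A ∩ B| = 5; needs |A ∩ B| ≤ 5 — true.

4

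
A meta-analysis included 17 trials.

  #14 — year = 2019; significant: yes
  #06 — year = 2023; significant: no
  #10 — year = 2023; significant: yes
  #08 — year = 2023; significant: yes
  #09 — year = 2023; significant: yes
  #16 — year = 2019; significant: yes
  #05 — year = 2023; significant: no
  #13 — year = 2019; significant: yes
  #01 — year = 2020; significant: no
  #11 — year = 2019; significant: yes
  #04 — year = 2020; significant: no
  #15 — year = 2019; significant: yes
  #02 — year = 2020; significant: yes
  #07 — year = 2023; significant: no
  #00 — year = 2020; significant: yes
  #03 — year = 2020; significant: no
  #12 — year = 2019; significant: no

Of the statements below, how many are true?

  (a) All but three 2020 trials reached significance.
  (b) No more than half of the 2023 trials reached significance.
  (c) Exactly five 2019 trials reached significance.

3

(a) 2020: |A| = 5, |A ∩ B| = 2; needs |A ∖ B| = 3 — true.
(b) 2023: |A| = 6, |A ∩ B| = 3; needs |A ∩ B| ≤ |A ∖ B| — true.
(c) 2019: |A| = 6, |A ∩ B| = 5; needs |A ∩ B| = 5 — true.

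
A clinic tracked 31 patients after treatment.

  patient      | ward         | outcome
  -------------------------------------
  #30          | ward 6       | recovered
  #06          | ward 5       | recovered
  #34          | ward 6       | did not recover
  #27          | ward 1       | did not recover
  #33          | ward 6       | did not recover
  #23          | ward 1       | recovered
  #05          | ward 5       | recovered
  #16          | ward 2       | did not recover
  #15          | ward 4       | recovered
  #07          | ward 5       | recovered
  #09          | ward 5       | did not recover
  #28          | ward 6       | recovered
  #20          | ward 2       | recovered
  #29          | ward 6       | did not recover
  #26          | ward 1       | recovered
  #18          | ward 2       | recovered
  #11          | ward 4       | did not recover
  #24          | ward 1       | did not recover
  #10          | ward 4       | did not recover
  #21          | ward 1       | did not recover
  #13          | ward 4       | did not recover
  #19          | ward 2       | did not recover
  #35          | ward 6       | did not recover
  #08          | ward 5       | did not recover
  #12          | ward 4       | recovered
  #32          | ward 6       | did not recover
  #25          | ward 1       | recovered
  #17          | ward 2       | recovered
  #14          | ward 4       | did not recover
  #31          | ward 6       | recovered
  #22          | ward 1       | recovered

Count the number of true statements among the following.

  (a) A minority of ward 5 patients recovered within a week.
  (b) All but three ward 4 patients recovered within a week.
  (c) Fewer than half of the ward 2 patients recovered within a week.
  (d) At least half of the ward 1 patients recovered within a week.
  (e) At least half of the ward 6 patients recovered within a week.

(a) ward 5: |A| = 5, |A ∩ B| = 3; needs |A ∩ B| < |A ∖ B| — false.
(b) ward 4: |A| = 6, |A ∩ B| = 2; needs |A ∖ B| = 3 — false.
(c) ward 2: |A| = 5, |A ∩ B| = 3; needs |A ∩ B| < |A ∖ B| — false.
(d) ward 1: |A| = 7, |A ∩ B| = 4; needs |A ∩ B| ≥ |A ∖ B| — true.
(e) ward 6: |A| = 8, |A ∩ B| = 3; needs |A ∩ B| ≥ |A ∖ B| — false.

1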